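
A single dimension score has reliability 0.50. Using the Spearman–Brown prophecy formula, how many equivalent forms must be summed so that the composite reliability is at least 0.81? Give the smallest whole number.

5

k ≥ ρ*(1−ρ₁)/(ρ₁(1−ρ*)) = 0.81·0.50 / (0.50·0.19) = 4.263.
Smallest integer k = 5.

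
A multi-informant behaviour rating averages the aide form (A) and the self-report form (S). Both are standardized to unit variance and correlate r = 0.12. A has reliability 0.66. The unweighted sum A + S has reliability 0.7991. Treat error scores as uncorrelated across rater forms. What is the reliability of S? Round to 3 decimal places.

Var(A+S) = 2 + 2·0.12 = 2.240.
True-score variance = ρ_A + ρ_S + 2·0.12, so 0.7991 = (0.66 + ρ_S + 0.24) / 2.240.
ρ_S = 0.7991·2.240 − 0.66 − 0.24 = 0.890.

0.890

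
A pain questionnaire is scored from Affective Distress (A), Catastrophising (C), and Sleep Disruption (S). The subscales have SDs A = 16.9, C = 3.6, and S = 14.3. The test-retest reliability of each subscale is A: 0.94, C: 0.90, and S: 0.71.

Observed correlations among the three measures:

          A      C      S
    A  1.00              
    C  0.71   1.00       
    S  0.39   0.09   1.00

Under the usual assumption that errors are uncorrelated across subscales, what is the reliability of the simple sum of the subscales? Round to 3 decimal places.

Var(A+C+S) = 16.9² + 3.6² + 14.3² + 2·[16.9·3.6·0.71 + 16.9·14.3·0.39 + 3.6·14.3·0.09] = 503.06 + 284.162 = 787.222.
Because errors are independent across components, Cov(Tᵢ,Tⱼ) = Cov(Xᵢ,Xⱼ); the off-diagonal part of the true-score variance is the same as above.
True-score variance = [16.9²·0.94 + 3.6²·0.90 + 14.3²·0.71] + 284.162 = 425.325 + 284.162 = 709.487.
Reliability = 709.487 / 787.222 = 0.901.

0.901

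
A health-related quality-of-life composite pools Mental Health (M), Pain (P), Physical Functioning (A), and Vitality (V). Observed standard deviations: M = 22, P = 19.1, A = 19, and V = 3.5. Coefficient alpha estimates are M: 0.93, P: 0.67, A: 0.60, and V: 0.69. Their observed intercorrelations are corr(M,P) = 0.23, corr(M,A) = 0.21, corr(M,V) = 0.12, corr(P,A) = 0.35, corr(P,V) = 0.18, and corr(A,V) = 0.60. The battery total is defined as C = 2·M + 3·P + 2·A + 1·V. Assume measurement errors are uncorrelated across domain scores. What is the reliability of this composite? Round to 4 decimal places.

Var(C) = 2²·22² + 3²·19.1² + 2²·19² + 3.5² + 2·[6·22·19.1·0.23 + 4·22·19·0.21 + 2·22·3.5·0.12 + 6·19.1·19·0.35 + 3·19.1·3.5·0.18 + 2·19·3.5·0.60] = 6675.54 + 3654.93 = 10330.5.
Because errors are independent across components, Cov(Tᵢ,Tⱼ) = Cov(Xᵢ,Xⱼ); the off-diagonal part of the true-score variance is the same as above.
True-score variance = [2²·22²·0.93 + 3²·19.1²·0.67 + 2²·19²·0.60 + 3.5²·0.69] + 3654.93 = 4875.14 + 3654.93 = 8530.07.
Reliability = 8530.07 / 10330.5 = 0.8257.

0.8257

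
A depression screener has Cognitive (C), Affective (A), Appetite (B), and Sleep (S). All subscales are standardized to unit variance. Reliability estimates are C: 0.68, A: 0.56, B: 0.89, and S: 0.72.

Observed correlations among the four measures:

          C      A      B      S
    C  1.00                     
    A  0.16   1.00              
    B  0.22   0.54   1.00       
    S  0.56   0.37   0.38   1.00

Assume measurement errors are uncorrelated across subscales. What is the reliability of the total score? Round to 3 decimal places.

Var(C+A+B+S) = 4 + 2·[0.16 + 0.22 + 0.56 + 0.54 + 0.37 + 0.38] = 4 + 4.46 = 8.46.
Because errors are independent across components, Cov(Tᵢ,Tⱼ) = Cov(Xᵢ,Xⱼ); the off-diagonal part of the true-score variance is the same as above.
True-score variance = [0.68 + 0.56 + 0.89 + 0.72] + 4.46 = 2.85 + 4.46 = 7.31.
Reliability = 7.31 / 8.46 = 0.864.

0.864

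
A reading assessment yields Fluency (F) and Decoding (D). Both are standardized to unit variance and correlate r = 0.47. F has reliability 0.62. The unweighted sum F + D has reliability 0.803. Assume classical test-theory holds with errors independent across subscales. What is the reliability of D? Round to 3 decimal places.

Var(F+D) = 2 + 2·0.47 = 2.940.
True-score variance = ρ_F + ρ_D + 2·0.47, so 0.803 = (0.62 + ρ_D + 0.94) / 2.940.
ρ_D = 0.803·2.940 − 0.62 − 0.94 = 0.801.

0.801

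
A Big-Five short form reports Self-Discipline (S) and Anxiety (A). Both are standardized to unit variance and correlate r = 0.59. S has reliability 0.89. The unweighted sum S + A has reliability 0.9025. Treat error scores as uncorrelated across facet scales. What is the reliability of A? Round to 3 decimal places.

Var(S+A) = 2 + 2·0.59 = 3.180.
True-score variance = ρ_S + ρ_A + 2·0.59, so 0.9025 = (0.89 + ρ_A + 1.18) / 3.180.
ρ_A = 0.9025·3.180 − 0.89 − 1.18 = 0.800.

0.800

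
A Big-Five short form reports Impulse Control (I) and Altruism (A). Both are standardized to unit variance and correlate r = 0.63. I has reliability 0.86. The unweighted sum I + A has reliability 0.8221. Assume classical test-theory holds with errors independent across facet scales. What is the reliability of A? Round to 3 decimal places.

Var(I+A) = 2 + 2·0.63 = 3.260.
True-score variance = ρ_I + ρ_A + 2·0.63, so 0.8221 = (0.86 + ρ_A + 1.26) / 3.260.
ρ_A = 0.8221·3.260 − 0.86 − 1.26 = 0.560.

0.560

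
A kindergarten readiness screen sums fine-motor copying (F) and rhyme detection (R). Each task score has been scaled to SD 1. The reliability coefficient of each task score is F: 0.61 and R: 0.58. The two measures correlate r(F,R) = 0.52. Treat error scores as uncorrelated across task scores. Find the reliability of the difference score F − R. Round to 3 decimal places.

0.156

Var(F−R) = 1 + 1 − 2·0.52 = 2 − 1.04 = 0.96.
With uncorrelated errors the cross-covariances are all true-score covariance, so they carry over unchanged; only the diagonal terms shrink to ρᵢσᵢ².
True-score variance = [0.61 + 0.58] − 1.04 = 1.19 − 1.04 = 0.15.
Reliability = 0.15 / 0.96 = 0.156.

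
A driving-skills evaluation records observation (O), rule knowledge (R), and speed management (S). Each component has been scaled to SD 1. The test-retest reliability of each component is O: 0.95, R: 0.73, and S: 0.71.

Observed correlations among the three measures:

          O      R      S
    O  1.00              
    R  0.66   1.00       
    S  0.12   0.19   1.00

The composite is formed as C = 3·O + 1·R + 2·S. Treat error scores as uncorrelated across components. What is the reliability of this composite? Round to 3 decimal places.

0.907

Var(C) = 3² + 1 + 2² + 2·[3·0.66 + 6·0.12 + 2·0.19] = 14 + 6.16 = 20.16.
Because errors are independent across components, Cov(Tᵢ,Tⱼ) = Cov(Xᵢ,Xⱼ); the off-diagonal part of the true-score variance is the same as above.
True-score variance = [3²·0.95 + 0.73 + 2²·0.71] + 6.16 = 12.12 + 6.16 = 18.28.
Reliability = 18.28 / 20.16 = 0.907.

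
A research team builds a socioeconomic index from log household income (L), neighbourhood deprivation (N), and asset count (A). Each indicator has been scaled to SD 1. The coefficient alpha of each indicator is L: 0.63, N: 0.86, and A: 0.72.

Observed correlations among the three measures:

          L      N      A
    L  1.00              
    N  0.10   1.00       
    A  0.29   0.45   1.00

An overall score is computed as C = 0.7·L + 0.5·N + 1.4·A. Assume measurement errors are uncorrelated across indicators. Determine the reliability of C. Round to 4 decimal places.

0.8072

Var(C) = 0.7² + 0.5² + 1.4² + 2·[0.35·0.10 + 0.98·0.29 + 0.7·0.45] = 2.7 + 1.2684 = 3.9684.
With uncorrelated errors the cross-covariances are all true-score covariance, so they carry over unchanged; only the diagonal terms shrink to ρᵢσᵢ².
True-score variance = [0.7²·0.63 + 0.5²·0.86 + 1.4²·0.72] + 1.2684 = 1.9349 + 1.2684 = 3.2033.
Reliability = 3.2033 / 3.9684 = 0.8072.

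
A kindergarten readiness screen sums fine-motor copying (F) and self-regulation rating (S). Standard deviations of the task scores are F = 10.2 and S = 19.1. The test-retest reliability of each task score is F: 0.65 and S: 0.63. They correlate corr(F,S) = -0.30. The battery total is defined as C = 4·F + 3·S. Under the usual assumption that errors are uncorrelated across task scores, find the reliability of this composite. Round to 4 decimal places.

0.4930

Var(C) = 4²·10.2² + 3²·19.1² + 2·[12·10.2·19.1·(-0.30)] = 4947.93 − 1402.7 = 3545.23.
Under uncorrelated errors the observed covariances equal the true-score covariances, so only the own-variance terms attenuate.
True-score variance = [4²·10.2²·0.65 + 3²·19.1²·0.63] − 1402.7 = 3150.49 − 1402.7 = 1747.78.
Reliability = 1747.78 / 3545.23 = 0.4930.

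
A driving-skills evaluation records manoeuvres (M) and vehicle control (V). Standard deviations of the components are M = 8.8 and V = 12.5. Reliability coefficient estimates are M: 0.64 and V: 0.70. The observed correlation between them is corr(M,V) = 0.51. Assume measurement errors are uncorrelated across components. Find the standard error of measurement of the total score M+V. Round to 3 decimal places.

Var(total) = 233.69 + 112.2 = 345.89.
True-score variance = 158.937 + 112.2 = 271.137, so reliability = 0.7839.
Error variance = 345.89 − 271.137 = 74.7534; SEM = √74.7534 = 8.646.

8.646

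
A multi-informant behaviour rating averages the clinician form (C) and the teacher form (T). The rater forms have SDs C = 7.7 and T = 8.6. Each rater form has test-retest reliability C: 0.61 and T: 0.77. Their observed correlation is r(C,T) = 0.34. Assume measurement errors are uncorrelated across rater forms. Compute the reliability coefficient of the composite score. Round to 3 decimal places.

Var(C+T) = 7.7² + 8.6² + 2·[7.7·8.6·0.34] = 133.25 + 45.0296 = 178.28.
Under uncorrelated errors the observed covariances equal the true-score covariances, so only the own-variance terms attenuate.
True-score variance = [7.7²·0.61 + 8.6²·0.77] + 45.0296 = 93.1161 + 45.0296 = 138.146.
Reliability = 138.146 / 178.28 = 0.775.

0.775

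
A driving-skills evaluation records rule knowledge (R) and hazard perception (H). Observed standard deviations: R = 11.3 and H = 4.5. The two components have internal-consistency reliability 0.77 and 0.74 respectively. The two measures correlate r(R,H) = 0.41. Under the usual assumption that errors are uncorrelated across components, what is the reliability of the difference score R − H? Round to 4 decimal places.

0.6740

Var(R−H) = 11.3² + 4.5² − 2·11.3·4.5·0.41 = 147.94 − 41.697 = 106.243.
Under uncorrelated errors the observed covariances equal the true-score covariances, so only the own-variance terms attenuate.
True-score variance = [11.3²·0.77 + 4.5²·0.74] − 41.697 = 113.306 − 41.697 = 71.6093.
Reliability = 71.6093 / 106.243 = 0.6740.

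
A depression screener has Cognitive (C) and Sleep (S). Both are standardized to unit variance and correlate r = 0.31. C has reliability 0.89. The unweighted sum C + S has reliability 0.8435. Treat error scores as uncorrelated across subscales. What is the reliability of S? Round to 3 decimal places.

Var(C+S) = 2 + 2·0.31 = 2.620.
True-score variance = ρ_C + ρ_S + 2·0.31, so 0.8435 = (0.89 + ρ_S + 0.62) / 2.620.
ρ_S = 0.8435·2.620 − 0.89 − 0.62 = 0.700.

0.700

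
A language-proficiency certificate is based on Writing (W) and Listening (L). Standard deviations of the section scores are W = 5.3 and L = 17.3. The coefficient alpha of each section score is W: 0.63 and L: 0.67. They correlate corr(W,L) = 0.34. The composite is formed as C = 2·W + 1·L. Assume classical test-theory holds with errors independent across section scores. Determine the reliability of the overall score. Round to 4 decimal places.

Var(C) = 2²·5.3² + 17.3² + 2·[2·5.3·17.3·0.34] = 411.65 + 124.698 = 536.348.
With uncorrelated errors the cross-covariances are all true-score covariance, so they carry over unchanged; only the diagonal terms shrink to ρᵢσᵢ².
True-score variance = [2²·5.3²·0.63 + 17.3²·0.67] + 124.698 = 271.311 + 124.698 = 396.01.
Reliability = 396.01 / 536.348 = 0.7383.

0.7383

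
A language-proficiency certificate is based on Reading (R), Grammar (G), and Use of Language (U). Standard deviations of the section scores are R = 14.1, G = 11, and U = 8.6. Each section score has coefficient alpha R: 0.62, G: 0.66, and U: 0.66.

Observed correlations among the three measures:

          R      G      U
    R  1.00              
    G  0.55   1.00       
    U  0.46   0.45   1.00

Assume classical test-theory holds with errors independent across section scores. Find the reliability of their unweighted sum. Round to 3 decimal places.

0.814

Var(R+G+U) = 14.1² + 11² + 8.6² + 2·[14.1·11·0.55 + 14.1·8.6·0.46 + 11·8.6·0.45] = 393.77 + 367.309 = 761.079.
Because errors are independent across components, Cov(Tᵢ,Tⱼ) = Cov(Xᵢ,Xⱼ); the off-diagonal part of the true-score variance is the same as above.
True-score variance = [14.1²·0.62 + 11²·0.66 + 8.6²·0.66] + 367.309 = 251.936 + 367.309 = 619.245.
Reliability = 619.245 / 761.079 = 0.814.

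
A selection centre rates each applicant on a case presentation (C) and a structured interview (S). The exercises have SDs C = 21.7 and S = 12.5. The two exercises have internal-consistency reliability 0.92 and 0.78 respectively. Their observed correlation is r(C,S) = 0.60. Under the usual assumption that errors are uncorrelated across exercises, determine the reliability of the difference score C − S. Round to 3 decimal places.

Var(C−S) = 21.7² + 12.5² − 2·21.7·12.5·0.60 = 627.14 − 325.5 = 301.64.
Under uncorrelated errors the observed covariances equal the true-score covariances, so only the own-variance terms attenuate.
True-score variance = [21.7²·0.92 + 12.5²·0.78] − 325.5 = 555.094 − 325.5 = 229.594.
Reliability = 229.594 / 301.64 = 0.761.

0.761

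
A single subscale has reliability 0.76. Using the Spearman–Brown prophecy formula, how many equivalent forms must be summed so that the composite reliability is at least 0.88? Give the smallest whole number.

3

k ≥ ρ*(1−ρ₁)/(ρ₁(1−ρ*)) = 0.88·0.24 / (0.76·0.12) = 2.316.
Smallest integer k = 3.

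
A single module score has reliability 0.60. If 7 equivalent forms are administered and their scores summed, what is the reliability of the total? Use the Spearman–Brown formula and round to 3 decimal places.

ρ_k = kρ / (1 + (k−1)ρ) = 7·0.60 / (1 + 6·0.60) = 4.200 / 4.600 = 0.913.

0.913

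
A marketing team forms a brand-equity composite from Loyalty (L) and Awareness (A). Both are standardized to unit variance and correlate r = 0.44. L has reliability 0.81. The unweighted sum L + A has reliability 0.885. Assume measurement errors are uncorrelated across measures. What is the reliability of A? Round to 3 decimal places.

Var(L+A) = 2 + 2·0.44 = 2.880.
True-score variance = ρ_L + ρ_A + 2·0.44, so 0.885 = (0.81 + ρ_A + 0.88) / 2.880.
ρ_A = 0.885·2.880 − 0.81 − 0.88 = 0.859.

0.859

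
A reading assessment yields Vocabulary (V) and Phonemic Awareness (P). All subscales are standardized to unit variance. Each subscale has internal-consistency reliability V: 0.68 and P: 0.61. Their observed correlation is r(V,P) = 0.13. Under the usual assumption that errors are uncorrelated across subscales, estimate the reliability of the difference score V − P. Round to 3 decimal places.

Var(V−P) = 1 + 1 − 2·0.13 = 2 − 0.26 = 1.74.
Under uncorrelated errors the observed covariances equal the true-score covariances, so only the own-variance terms attenuate.
True-score variance = [0.68 + 0.61] − 0.26 = 1.29 − 0.26 = 1.03.
Reliability = 1.03 / 1.74 = 0.592.

0.592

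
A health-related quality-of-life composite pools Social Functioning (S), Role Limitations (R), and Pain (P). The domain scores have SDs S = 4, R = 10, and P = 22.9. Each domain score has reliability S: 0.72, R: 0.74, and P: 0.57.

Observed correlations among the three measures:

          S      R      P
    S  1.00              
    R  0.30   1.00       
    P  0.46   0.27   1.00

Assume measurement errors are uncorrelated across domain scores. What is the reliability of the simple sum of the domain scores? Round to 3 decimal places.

Var(S+R+P) = 4² + 10² + 22.9² + 2·[4·10·0.30 + 4·22.9·0.46 + 10·22.9·0.27] = 640.41 + 231.932 = 872.342.
With uncorrelated errors the cross-covariances are all true-score covariance, so they carry over unchanged; only the diagonal terms shrink to ρᵢσᵢ².
True-score variance = [4²·0.72 + 10²·0.74 + 22.9²·0.57] + 231.932 = 384.434 + 231.932 = 616.366.
Reliability = 616.366 / 872.342 = 0.707.

0.707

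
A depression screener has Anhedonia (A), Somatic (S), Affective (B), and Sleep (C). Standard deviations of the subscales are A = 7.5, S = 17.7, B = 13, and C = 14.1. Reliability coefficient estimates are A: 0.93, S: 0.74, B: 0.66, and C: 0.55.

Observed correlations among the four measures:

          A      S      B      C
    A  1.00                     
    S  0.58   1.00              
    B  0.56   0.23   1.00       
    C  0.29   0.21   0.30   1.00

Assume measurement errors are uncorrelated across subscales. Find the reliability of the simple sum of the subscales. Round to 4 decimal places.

0.8320

Var(A+S+B+C) = 7.5² + 17.7² + 13² + 14.1² + 2·[7.5·17.7·0.58 + 7.5·13·0.56 + 7.5·14.1·0.29 + 17.7·13·0.23 + 17.7·14.1·0.21 + 13·14.1·0.30] = 737.35 + 645.17 = 1382.52.
With uncorrelated errors the cross-covariances are all true-score covariance, so they carry over unchanged; only the diagonal terms shrink to ρᵢσᵢ².
True-score variance = [7.5²·0.93 + 17.7²·0.74 + 13²·0.66 + 14.1²·0.55] + 645.17 = 505.033 + 645.17 = 1150.2.
Reliability = 1150.2 / 1382.52 = 0.8320.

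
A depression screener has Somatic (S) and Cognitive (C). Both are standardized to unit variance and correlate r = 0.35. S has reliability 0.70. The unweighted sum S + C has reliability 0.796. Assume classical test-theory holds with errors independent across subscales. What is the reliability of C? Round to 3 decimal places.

Var(S+C) = 2 + 2·0.35 = 2.700.
True-score variance = ρ_S + ρ_C + 2·0.35, so 0.796 = (0.70 + ρ_C + 0.70) / 2.700.
ρ_C = 0.796·2.700 − 0.70 − 0.70 = 0.749.

0.749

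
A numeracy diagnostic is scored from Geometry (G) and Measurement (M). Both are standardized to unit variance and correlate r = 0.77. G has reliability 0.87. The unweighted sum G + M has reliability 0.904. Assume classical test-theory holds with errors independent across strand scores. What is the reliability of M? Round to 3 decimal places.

0.790

Var(G+M) = 2 + 2·0.77 = 3.540.
True-score variance = ρ_G + ρ_M + 2·0.77, so 0.904 = (0.87 + ρ_M + 1.54) / 3.540.
ρ_M = 0.904·3.540 − 0.87 − 1.54 = 0.790.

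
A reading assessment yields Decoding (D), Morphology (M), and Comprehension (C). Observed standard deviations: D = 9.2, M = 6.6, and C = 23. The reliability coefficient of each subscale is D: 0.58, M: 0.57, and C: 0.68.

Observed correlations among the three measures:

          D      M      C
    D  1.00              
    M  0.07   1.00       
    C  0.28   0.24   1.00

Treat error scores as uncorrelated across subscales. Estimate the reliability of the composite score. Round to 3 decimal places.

Var(D+M+C) = 9.2² + 6.6² + 23² + 2·[9.2·6.6·0.07 + 9.2·23·0.28 + 6.6·23·0.24] = 657.2 + 199.861 = 857.061.
Under uncorrelated errors the observed covariances equal the true-score covariances, so only the own-variance terms attenuate.
True-score variance = [9.2²·0.58 + 6.6²·0.57 + 23²·0.68] + 199.861 = 433.64 + 199.861 = 633.501.
Reliability = 633.501 / 857.061 = 0.739.

0.739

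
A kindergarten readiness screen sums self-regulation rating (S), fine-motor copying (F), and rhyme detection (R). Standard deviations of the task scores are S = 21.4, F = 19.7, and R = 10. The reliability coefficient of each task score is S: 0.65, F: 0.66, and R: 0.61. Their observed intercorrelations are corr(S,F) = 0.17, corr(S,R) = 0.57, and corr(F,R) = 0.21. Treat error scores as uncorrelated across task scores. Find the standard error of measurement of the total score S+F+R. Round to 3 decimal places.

18.200

Var(total) = 946.05 + 470.037 = 1416.09.
True-score variance = 614.813 + 470.037 = 1084.85, so reliability = 0.7661.
Error variance = 1416.09 − 1084.85 = 331.237; SEM = √331.237 = 18.200.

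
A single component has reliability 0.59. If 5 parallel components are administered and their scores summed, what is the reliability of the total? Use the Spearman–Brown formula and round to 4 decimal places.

ρ_k = kρ / (1 + (k−1)ρ) = 5·0.59 / (1 + 4·0.59) = 2.950 / 3.360 = 0.8780.

0.8780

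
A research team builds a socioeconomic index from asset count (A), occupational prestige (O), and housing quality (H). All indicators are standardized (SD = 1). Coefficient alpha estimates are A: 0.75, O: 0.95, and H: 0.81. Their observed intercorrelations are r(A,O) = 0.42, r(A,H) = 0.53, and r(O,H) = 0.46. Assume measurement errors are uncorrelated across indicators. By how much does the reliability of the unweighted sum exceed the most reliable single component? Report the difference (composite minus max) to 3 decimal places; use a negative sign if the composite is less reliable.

Var(sum) = 3 + 2.82 = 5.82; true-score variance = 2.51 + 2.82 = 5.33; composite reliability = 0.9158.
Max component reliability = 0.9500.
Difference = 0.9158 − 0.9500 = -0.034.

-0.034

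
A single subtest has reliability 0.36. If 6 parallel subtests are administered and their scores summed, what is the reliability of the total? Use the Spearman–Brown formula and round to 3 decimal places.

ρ_k = kρ / (1 + (k−1)ρ) = 6·0.36 / (1 + 5·0.36) = 2.160 / 2.800 = 0.771.

0.771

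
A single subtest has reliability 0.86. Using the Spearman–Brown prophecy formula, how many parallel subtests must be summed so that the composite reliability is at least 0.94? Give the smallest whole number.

k ≥ ρ*(1−ρ₁)/(ρ₁(1−ρ*)) = 0.94·0.14 / (0.86·0.06) = 2.550.
Smallest integer k = 3.

3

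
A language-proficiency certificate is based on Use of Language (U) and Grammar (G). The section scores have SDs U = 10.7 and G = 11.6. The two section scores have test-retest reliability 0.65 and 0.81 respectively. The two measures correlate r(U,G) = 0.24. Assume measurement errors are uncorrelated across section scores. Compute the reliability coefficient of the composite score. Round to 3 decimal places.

Var(U+G) = 10.7² + 11.6² + 2·[10.7·11.6·0.24] = 249.05 + 59.5776 = 308.628.
Because errors are independent across components, Cov(Tᵢ,Tⱼ) = Cov(Xᵢ,Xⱼ); the off-diagonal part of the true-score variance is the same as above.
True-score variance = [10.7²·0.65 + 11.6²·0.81] + 59.5776 = 183.412 + 59.5776 = 242.99.
Reliability = 242.99 / 308.628 = 0.787.

0.787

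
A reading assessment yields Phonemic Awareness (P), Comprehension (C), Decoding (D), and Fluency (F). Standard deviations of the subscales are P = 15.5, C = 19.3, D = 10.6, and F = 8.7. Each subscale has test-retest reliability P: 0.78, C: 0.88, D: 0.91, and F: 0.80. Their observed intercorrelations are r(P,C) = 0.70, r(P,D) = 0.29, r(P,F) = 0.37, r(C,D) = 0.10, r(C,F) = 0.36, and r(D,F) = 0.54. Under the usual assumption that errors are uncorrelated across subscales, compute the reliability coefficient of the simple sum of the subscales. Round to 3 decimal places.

Var(P+C+D+F) = 15.5² + 19.3² + 10.6² + 8.7² + 2·[15.5·19.3·0.70 + 15.5·10.6·0.29 + 15.5·8.7·0.37 + 19.3·10.6·0.10 + 19.3·8.7·0.36 + 10.6·8.7·0.54] = 800.79 + 875.302 = 1676.09.
With uncorrelated errors the cross-covariances are all true-score covariance, so they carry over unchanged; only the diagonal terms shrink to ρᵢσᵢ².
True-score variance = [15.5²·0.78 + 19.3²·0.88 + 10.6²·0.91 + 8.7²·0.80] + 875.302 = 677.986 + 875.302 = 1553.29.
Reliability = 1553.29 / 1676.09 = 0.927.

0.927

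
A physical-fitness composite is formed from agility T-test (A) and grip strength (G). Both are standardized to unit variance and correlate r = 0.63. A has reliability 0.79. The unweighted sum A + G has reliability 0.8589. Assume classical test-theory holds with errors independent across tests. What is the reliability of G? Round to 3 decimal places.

0.750

Var(A+G) = 2 + 2·0.63 = 3.260.
True-score variance = ρ_A + ρ_G + 2·0.63, so 0.8589 = (0.79 + ρ_G + 1.26) / 3.260.
ρ_G = 0.8589·3.260 − 0.79 − 1.26 = 0.750.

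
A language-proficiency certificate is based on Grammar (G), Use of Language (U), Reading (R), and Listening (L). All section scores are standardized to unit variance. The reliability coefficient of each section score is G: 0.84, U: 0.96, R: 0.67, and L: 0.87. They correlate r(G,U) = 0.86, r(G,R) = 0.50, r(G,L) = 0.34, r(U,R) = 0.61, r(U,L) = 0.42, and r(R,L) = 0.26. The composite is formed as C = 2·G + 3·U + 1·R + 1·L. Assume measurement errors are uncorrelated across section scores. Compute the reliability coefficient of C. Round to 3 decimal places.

Var(C) = 2² + 3² + 1 + 1 + 2·[6·0.86 + 2·0.50 + 2·0.34 + 3·0.61 + 3·0.42 + 0.26] = 15 + 20.38 = 35.38.
Because errors are independent across components, Cov(Tᵢ,Tⱼ) = Cov(Xᵢ,Xⱼ); the off-diagonal part of the true-score variance is the same as above.
True-score variance = [2²·0.84 + 3²·0.96 + 0.67 + 0.87] + 20.38 = 13.54 + 20.38 = 33.92.
Reliability = 33.92 / 35.38 = 0.959.

0.959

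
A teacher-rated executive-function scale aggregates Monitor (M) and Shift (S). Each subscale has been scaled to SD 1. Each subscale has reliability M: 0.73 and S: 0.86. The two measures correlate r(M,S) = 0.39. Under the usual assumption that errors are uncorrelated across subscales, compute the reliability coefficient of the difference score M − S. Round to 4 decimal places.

Var(M−S) = 1 + 1 − 2·0.39 = 2 − 0.78 = 1.22.
With uncorrelated errors the cross-covariances are all true-score covariance, so they carry over unchanged; only the diagonal terms shrink to ρᵢσᵢ².
True-score variance = [0.73 + 0.86] − 0.78 = 1.59 − 0.78 = 0.81.
Reliability = 0.81 / 1.22 = 0.6639.

0.6639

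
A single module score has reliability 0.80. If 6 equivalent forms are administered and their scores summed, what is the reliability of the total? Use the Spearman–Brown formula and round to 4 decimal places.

ρ_k = kρ / (1 + (k−1)ρ) = 6·0.80 / (1 + 5·0.80) = 4.800 / 5.000 = 0.9600.

0.9600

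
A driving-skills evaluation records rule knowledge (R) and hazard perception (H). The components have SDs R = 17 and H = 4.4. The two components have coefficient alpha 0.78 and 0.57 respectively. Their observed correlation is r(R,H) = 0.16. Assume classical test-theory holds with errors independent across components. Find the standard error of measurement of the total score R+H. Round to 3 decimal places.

Var(total) = 308.36 + 23.936 = 332.296.
True-score variance = 236.455 + 23.936 = 260.391, so reliability = 0.7836.
Error variance = 332.296 − 260.391 = 71.9048; SEM = √71.9048 = 8.480.

8.480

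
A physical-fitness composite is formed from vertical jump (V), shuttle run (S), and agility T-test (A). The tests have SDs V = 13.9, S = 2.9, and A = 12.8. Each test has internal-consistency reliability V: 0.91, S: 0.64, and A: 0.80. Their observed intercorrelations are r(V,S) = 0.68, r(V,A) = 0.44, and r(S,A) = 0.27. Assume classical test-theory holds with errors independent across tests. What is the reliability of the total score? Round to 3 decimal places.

Var(V+S+A) = 13.9² + 2.9² + 12.8² + 2·[13.9·2.9·0.68 + 13.9·12.8·0.44 + 2.9·12.8·0.27] = 365.46 + 231.436 = 596.896.
With uncorrelated errors the cross-covariances are all true-score covariance, so they carry over unchanged; only the diagonal terms shrink to ρᵢσᵢ².
True-score variance = [13.9²·0.91 + 2.9²·0.64 + 12.8²·0.80] + 231.436 = 312.276 + 231.436 = 543.712.
Reliability = 543.712 / 596.896 = 0.911.

0.911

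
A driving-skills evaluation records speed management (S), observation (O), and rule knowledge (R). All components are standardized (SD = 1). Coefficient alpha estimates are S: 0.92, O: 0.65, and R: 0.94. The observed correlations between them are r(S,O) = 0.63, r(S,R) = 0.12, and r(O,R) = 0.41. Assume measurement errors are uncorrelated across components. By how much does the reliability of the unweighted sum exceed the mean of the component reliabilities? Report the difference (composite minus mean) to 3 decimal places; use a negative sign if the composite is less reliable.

Var(sum) = 3 + 2.32 = 5.32; true-score variance = 2.51 + 2.32 = 4.83; composite reliability = 0.9079.
Mean component reliability = 0.8367.
Difference = 0.9079 − 0.8367 = 0.071.

0.071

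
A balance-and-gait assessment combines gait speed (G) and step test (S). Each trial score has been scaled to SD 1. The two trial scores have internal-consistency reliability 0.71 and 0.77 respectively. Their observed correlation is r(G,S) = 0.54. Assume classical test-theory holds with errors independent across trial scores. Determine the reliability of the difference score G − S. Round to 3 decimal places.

0.435

Var(G−S) = 1 + 1 − 2·0.54 = 2 − 1.08 = 0.92.
Under uncorrelated errors the observed covariances equal the true-score covariances, so only the own-variance terms attenuate.
True-score variance = [0.71 + 0.77] − 1.08 = 1.48 − 1.08 = 0.4.
Reliability = 0.4 / 0.92 = 0.435.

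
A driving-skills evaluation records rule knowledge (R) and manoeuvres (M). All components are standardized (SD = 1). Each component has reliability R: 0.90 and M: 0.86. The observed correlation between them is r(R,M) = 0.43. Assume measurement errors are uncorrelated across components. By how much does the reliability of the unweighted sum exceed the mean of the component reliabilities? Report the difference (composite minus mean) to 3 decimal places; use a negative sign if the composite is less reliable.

0.036

Var(sum) = 2 + 0.86 = 2.86; true-score variance = 1.76 + 0.86 = 2.62; composite reliability = 0.9161.
Mean component reliability = 0.8800.
Difference = 0.9161 − 0.8800 = 0.036.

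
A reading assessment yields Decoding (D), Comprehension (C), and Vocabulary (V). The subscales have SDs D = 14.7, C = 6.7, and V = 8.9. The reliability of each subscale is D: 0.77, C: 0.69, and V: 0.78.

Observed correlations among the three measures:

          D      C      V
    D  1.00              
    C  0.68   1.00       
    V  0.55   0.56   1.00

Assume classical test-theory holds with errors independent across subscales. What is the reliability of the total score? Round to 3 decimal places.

0.882

Var(D+C+V) = 14.7² + 6.7² + 8.9² + 2·[14.7·6.7·0.68 + 14.7·8.9·0.55 + 6.7·8.9·0.56] = 340.19 + 344.645 = 684.835.
Because errors are independent across components, Cov(Tᵢ,Tⱼ) = Cov(Xᵢ,Xⱼ); the off-diagonal part of the true-score variance is the same as above.
True-score variance = [14.7²·0.77 + 6.7²·0.69 + 8.9²·0.78] + 344.645 = 259.147 + 344.645 = 603.792.
Reliability = 603.792 / 684.835 = 0.882.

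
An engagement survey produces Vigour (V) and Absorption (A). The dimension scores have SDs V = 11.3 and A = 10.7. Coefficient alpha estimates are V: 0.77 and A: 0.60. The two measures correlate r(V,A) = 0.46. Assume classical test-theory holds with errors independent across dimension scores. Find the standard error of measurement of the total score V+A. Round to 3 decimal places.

8.670

Var(total) = 242.18 + 111.237 = 353.417.
True-score variance = 167.015 + 111.237 = 278.252, so reliability = 0.7873.
Error variance = 353.417 − 278.252 = 75.1647; SEM = √75.1647 = 8.670.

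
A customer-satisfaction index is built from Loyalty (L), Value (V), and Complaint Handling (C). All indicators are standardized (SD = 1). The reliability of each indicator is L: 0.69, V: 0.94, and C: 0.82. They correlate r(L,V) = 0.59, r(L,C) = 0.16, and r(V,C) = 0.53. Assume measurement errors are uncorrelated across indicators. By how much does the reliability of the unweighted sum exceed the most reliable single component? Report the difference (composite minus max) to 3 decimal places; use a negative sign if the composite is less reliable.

Var(sum) = 3 + 2.56 = 5.56; true-score variance = 2.45 + 2.56 = 5.01; composite reliability = 0.9011.
Max component reliability = 0.9400.
Difference = 0.9011 − 0.9400 = -0.039.

-0.039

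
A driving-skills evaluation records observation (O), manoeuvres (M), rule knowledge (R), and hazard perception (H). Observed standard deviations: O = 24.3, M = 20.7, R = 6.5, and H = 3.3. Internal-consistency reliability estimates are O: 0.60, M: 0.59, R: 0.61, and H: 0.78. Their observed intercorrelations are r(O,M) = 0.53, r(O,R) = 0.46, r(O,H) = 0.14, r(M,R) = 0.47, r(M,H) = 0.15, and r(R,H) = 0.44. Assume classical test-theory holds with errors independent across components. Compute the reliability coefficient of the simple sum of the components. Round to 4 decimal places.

0.7778

Var(O+M+R+H) = 24.3² + 20.7² + 6.5² + 3.3² + 2·[24.3·20.7·0.53 + 24.3·6.5·0.46 + 24.3·3.3·0.14 + 20.7·6.5·0.47 + 20.7·3.3·0.15 + 6.5·3.3·0.44] = 1072.12 + 866.804 = 1938.92.
Under uncorrelated errors the observed covariances equal the true-score covariances, so only the own-variance terms attenuate.
True-score variance = [24.3²·0.60 + 20.7²·0.59 + 6.5²·0.61 + 3.3²·0.78] + 866.804 = 641.37 + 866.804 = 1508.17.
Reliability = 1508.17 / 1938.92 = 0.7778.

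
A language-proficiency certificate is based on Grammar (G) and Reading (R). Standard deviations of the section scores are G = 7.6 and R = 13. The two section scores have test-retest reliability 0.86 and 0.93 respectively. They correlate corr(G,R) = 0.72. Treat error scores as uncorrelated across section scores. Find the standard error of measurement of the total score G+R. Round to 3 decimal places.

4.463

Var(total) = 226.76 + 142.272 = 369.032.
True-score variance = 206.844 + 142.272 = 349.116, so reliability = 0.9460.
Error variance = 369.032 − 349.116 = 19.9164; SEM = √19.9164 = 4.463.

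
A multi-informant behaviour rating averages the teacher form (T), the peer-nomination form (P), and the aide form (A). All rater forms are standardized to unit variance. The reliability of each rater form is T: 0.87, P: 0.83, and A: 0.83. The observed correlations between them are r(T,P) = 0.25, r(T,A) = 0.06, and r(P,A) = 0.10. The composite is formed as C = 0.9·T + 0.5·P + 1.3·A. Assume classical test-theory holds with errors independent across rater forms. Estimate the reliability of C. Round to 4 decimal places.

0.8659

Var(C) = 0.9² + 0.5² + 1.3² + 2·[0.45·0.25 + 1.17·0.06 + 0.65·0.10] = 2.75 + 0.4954 = 3.2454.
With uncorrelated errors the cross-covariances are all true-score covariance, so they carry over unchanged; only the diagonal terms shrink to ρᵢσᵢ².
True-score variance = [0.9²·0.87 + 0.5²·0.83 + 1.3²·0.83] + 0.4954 = 2.3149 + 0.4954 = 2.8103.
Reliability = 2.8103 / 3.2454 = 0.8659.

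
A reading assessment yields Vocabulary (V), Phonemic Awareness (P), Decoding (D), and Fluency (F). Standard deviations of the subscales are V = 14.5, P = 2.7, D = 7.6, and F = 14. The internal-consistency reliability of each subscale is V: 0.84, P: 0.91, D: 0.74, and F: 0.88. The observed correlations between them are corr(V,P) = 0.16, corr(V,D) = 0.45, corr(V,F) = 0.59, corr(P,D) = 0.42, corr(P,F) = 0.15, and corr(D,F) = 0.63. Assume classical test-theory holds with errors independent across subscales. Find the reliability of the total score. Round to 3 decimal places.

0.926

Var(V+P+D+F) = 14.5² + 2.7² + 7.6² + 14² + 2·[14.5·2.7·0.16 + 14.5·7.6·0.45 + 14.5·14·0.59 + 2.7·7.6·0.42 + 2.7·14·0.15 + 7.6·14·0.63] = 471.3 + 513.889 = 985.189.
Because errors are independent across components, Cov(Tᵢ,Tⱼ) = Cov(Xᵢ,Xⱼ); the off-diagonal part of the true-score variance is the same as above.
True-score variance = [14.5²·0.84 + 2.7²·0.91 + 7.6²·0.74 + 14²·0.88] + 513.889 = 398.466 + 513.889 = 912.355.
Reliability = 912.355 / 985.189 = 0.926.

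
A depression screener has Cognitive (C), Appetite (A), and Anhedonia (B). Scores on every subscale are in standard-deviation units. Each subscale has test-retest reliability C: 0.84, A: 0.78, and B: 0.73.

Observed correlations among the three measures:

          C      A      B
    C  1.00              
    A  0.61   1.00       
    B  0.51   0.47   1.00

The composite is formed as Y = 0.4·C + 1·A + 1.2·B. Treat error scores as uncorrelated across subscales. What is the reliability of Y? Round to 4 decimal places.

0.8652

Var(Y) = 0.4² + 1 + 1.2² + 2·[0.4·0.61 + 0.48·0.51 + 1.2·0.47] = 2.6 + 2.1056 = 4.7056.
Under uncorrelated errors the observed covariances equal the true-score covariances, so only the own-variance terms attenuate.
True-score variance = [0.4²·0.84 + 0.78 + 1.2²·0.73] + 2.1056 = 1.9656 + 2.1056 = 4.0712.
Reliability = 4.0712 / 4.7056 = 0.8652.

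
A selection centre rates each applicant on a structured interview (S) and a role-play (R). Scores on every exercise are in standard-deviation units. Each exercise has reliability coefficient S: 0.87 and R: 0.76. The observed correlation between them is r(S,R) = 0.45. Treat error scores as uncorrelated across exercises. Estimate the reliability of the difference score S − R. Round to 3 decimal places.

0.664

Var(S−R) = 1 + 1 − 2·0.45 = 2 − 0.9 = 1.1.
Because errors are independent across components, Cov(Tᵢ,Tⱼ) = Cov(Xᵢ,Xⱼ); the off-diagonal part of the true-score variance is the same as above.
True-score variance = [0.87 + 0.76] − 0.9 = 1.63 − 0.9 = 0.73.
Reliability = 0.73 / 1.1 = 0.664.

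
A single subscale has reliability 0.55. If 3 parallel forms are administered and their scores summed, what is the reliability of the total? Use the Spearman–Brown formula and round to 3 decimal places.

ρ_k = kρ / (1 + (k−1)ρ) = 3·0.55 / (1 + 2·0.55) = 1.650 / 2.100 = 0.786.

0.786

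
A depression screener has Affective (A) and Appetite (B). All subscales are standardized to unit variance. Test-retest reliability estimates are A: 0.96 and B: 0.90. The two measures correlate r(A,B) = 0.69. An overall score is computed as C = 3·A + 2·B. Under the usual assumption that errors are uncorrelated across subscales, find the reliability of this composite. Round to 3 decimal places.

0.964

Var(C) = 3² + 2² + 2·[6·0.69] = 13 + 8.28 = 21.28.
With uncorrelated errors the cross-covariances are all true-score covariance, so they carry over unchanged; only the diagonal terms shrink to ρᵢσᵢ².
True-score variance = [3²·0.96 + 2²·0.90] + 8.28 = 12.24 + 8.28 = 20.52.
Reliability = 20.52 / 21.28 = 0.964.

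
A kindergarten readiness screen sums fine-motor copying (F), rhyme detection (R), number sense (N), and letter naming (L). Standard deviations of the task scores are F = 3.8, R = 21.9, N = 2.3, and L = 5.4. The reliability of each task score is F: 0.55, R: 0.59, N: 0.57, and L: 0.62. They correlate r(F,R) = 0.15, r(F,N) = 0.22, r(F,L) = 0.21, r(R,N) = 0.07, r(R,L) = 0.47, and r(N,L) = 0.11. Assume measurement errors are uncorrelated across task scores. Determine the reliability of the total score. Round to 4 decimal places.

0.6848

Var(F+R+N+L) = 3.8² + 21.9² + 2.3² + 5.4² + 2·[3.8·21.9·0.15 + 3.8·2.3·0.22 + 3.8·5.4·0.21 + 21.9·2.3·0.07 + 21.9·5.4·0.47 + 2.3·5.4·0.11] = 528.5 + 158.379 = 686.879.
Under uncorrelated errors the observed covariances equal the true-score covariances, so only the own-variance terms attenuate.
True-score variance = [3.8²·0.55 + 21.9²·0.59 + 2.3²·0.57 + 5.4²·0.62] + 158.379 = 312.006 + 158.379 = 470.385.
Reliability = 470.385 / 686.879 = 0.6848.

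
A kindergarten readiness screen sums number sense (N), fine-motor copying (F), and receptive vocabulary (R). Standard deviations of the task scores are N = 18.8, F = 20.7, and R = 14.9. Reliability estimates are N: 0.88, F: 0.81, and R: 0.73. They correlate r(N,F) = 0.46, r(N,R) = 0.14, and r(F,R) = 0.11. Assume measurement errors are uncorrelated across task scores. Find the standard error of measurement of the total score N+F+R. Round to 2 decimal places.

13.56

Var(total) = 1003.94 + 504.315 = 1508.26.
True-score variance = 820.171 + 504.315 = 1324.49, so reliability = 0.8782.
Error variance = 1508.26 − 1324.49 = 183.769; SEM = √183.769 = 13.56.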